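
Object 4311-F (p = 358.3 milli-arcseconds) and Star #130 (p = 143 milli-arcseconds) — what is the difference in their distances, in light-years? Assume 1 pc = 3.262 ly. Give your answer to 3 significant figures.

d_A = 1/0.3583″ = 2.791 pc; d_B = 1/0.1430″ = 6.993 pc.
|d_B − d_A| = |6.993 − 2.791| = 4.202 pc = 4.202 × 3.262 ly = 13.707 ly.

13.7 ly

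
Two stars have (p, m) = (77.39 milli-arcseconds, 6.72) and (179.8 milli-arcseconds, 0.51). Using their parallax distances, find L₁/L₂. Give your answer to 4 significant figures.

d₁ = 1/p₁ = 1/0.07739″ = 12.922 pc; d₂ = 1/p₂ = 1/0.1798″ = 5.5617 pc.
M₁ = m₁ − 5 log₁₀ d₁ + 5 = 6.72 − 5.5566 + 5 = 6.1634.
M₂ = 0.51 − 3.7260 + 5 = 1.7840.
L₁/L₂ = 10^(0.4(M₂ − M₁)) = 10^(0.4 × (-4.3794)) = 10^(-1.75176) = 0.017711.

L₁/L₂ = 0.01771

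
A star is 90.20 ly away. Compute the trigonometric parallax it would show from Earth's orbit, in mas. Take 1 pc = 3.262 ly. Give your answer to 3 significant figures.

d = 90.20 ly ÷ 3.262 = 27.652 pc.
p = 1/d = 1/27.652 = 0.036164 arcsec.
= 0.036164 × 1000 = 36.164 mas.

36.2 mas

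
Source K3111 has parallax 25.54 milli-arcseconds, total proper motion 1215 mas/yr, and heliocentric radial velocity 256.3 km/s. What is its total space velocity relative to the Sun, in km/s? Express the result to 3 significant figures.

d = 1/p = 1/0.02554″ = 39.154 pc.
μ = 1215 mas/yr = 1.215 ″/yr.
v_t = 4.740 μ d = 4.740 × 1.215 × 39.154 = 225.49 km/s.
v = √(v_r² + v_t²) = √(256.3² + 225.49²) = √116535 = 341.37 km/s.

341 km/s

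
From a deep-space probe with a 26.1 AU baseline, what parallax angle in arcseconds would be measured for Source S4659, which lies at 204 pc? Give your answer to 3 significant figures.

p (arcsec) = B (AU) / d (pc).
p = 26.1 / 204 = 0.12794 arcsec.

0.128 arcsec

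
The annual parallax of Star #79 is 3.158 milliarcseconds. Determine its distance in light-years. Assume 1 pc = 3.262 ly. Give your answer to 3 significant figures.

1030 light years

p = 3.158 milliarcseconds = 0.003158 arcsec.
d = 1/p = 1/0.003158 = 316.66 pc.
In light-years: 316.66 × 3.262 = 1032.9 ly.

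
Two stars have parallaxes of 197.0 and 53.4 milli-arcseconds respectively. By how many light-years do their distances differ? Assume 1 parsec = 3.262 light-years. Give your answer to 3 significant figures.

d_A = 1/0.1970″ = 5.0761 pc; d_B = 1/0.05340″ = 18.727 pc.
|d_B − d_A| = |18.727 − 5.0761| = 13.651 pc = 13.651 × 3.262 ly = 44.53 ly.

44.5 ly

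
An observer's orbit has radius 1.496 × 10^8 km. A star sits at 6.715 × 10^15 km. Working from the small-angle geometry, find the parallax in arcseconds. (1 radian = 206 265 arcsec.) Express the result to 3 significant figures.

0.00460 arcsec

θ ≈ B/d = (1.496 × 10^8) / (6.715 × 10^15) = 2.2278 × 10^-8 rad.
In arcseconds: 2.2278 × 10^-8 × 206265 = 0.0045952″.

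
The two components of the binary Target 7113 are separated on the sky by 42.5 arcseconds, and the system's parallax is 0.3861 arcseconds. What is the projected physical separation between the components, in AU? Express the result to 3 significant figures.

110 AU

d = 1/p = 1/0.3861″ = 2.59 pc.
At distance d (pc), an angle of θ arcsec spans θ·d AU: s = 42.5 × 2.59 = 110.08 AU.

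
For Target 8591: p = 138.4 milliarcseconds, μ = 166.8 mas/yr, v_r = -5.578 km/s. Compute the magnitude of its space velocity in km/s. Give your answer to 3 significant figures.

d = 1/p = 1/0.1384″ = 7.2254 pc.
μ = 166.8 mas/yr = 0.1668 ″/yr.
v_t = 4.740 μ d = 4.740 × 0.1668 × 7.2254 = 5.7126 km/s.
v = √(v_r² + v_t²) = √((-5.578)² + 5.7126²) = √63.7479 = 7.9842 km/s.

7.98 km/s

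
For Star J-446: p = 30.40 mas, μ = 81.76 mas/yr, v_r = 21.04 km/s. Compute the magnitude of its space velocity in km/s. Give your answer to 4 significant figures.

d = 1/p = 1/0.03040″ = 32.895 pc.
μ = 81.76 mas/yr = 0.08176 ″/yr.
v_t = 4.740 μ d = 4.740 × 0.08176 × 32.895 = 12.748 km/s.
v = √(v_r² + v_t²) = √(21.04² + 12.748²) = √605.193 = 24.601 km/s.

24.60 km/s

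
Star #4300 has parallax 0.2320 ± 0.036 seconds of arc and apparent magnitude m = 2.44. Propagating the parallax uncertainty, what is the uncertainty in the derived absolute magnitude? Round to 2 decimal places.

M = m − 5 log₁₀ d + 5 = m + 5 log₁₀ p + 5, so ∂M/∂p = 5/(p ln 10).
σ_M = (5/ln 10) · (σ_p/p) = 2.1715 × 0.036/0.2320 = 2.1715 × 0.15517 = 0.33695.

σ_M = 0.34 mag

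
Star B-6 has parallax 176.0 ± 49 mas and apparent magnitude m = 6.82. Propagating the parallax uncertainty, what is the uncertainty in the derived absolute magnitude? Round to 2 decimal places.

σ_M = 0.60 mag

M = m − 5 log₁₀ d + 5 = m + 5 log₁₀ p + 5, so ∂M/∂p = 5/(p ln 10).
σ_M = (5/ln 10) · (σ_p/p) = 2.1715 × 49/176.0 = 2.1715 × 0.27841 = 0.60457.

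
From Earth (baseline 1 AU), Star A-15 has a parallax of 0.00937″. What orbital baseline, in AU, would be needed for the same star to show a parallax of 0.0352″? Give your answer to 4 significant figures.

3.757 AU

Parallax scales linearly with baseline: p ∝ B, so B = p_target / p_Earth × 1 AU.
B = 0.0352 / 0.00937 = 3.7567 AU.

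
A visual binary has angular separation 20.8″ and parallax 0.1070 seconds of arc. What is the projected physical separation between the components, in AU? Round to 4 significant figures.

194.4 AU

d = 1/p = 1/0.1070″ = 9.3458 pc.
At distance d (pc), an angle of θ arcsec spans θ·d AU: s = 20.8 × 9.3458 = 194.39 AU.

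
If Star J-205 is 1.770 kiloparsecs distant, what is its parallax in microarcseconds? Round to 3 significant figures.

d = 1.770 kpc = 1770 pc.
p = 1/d = 1/1770 = 0.00056497 arcsec.
= 0.00056497 × 10⁶ = 564.97 μas.

565 μas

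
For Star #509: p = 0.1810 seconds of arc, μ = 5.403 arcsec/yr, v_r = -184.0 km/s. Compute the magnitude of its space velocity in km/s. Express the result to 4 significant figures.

232.1 km/s

d = 1/p = 1/0.1810″ = 5.5249 pc.
v_t = 4.740 μ d = 4.740 × 5.403 × 5.5249 = 141.49 km/s.
v = √(v_r² + v_t²) = √((-184.0)² + 141.49²) = √53875.4 = 232.11 km/s.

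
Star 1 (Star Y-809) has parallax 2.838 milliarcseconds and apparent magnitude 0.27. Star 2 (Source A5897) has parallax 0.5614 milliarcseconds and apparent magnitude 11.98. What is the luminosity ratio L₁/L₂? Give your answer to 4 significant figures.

d₁ = 1/p₁ = 1/0.002838″ = 352.36 pc; d₂ = 1/p₂ = 1/0.0005614″ = 1781.3 pc.
M₁ = m₁ − 5 log₁₀ d₁ + 5 = 0.27 − 12.7349 + 5 = -7.4649.
M₂ = 11.98 − 16.2537 + 5 = 0.7263.
L₁/L₂ = 10^(0.4(M₂ − M₁)) = 10^(0.4 × 8.1912) = 10^3.27648 = 1890.1.

L₁/L₂ = 1890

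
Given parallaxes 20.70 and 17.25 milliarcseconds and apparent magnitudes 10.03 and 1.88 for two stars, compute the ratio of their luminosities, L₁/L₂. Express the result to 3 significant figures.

d₁ = 1/p₁ = 1/0.02070″ = 48.309 pc; d₂ = 1/p₂ = 1/0.01725″ = 57.971 pc.
M₁ = m₁ − 5 log₁₀ d₁ + 5 = 10.03 − 8.4201 + 5 = 6.6099.
M₂ = 1.88 − 8.8161 + 5 = -1.9361.
L₁/L₂ = 10^(0.4(M₂ − M₁)) = 10^(0.4 × (-8.5460)) = 10^(-3.41840) = 0.00038159.

L₁/L₂ = 0.000382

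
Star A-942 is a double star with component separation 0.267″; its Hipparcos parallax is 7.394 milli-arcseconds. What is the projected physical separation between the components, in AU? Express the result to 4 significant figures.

36.11 AU

d = 1/p = 1/0.007394″ = 135.24 pc.
At distance d (pc), an angle of θ arcsec spans θ·d AU: s = 0.267 × 135.24 = 36.109 AU.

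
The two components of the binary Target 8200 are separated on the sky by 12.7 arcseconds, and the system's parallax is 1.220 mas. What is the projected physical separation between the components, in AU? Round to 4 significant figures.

10410 AU

d = 1/p = 1/0.001220″ = 819.67 pc.
At distance d (pc), an angle of θ arcsec spans θ·d AU: s = 12.7 × 819.67 = 10410 AU.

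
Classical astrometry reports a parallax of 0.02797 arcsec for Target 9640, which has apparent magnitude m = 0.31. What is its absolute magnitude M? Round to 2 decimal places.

d = 1/p = 1/0.02797″ = 35.753 pc.
m − M = 5 log₁₀(35.753) − 5 = 7.7666 − 5 = 2.7666.
M = m − (m − M) = 0.31 − 2.7666 = -2.46.

M = -2.46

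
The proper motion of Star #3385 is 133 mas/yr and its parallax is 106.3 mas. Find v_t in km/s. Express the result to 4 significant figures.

5.931 km/s

d = 1/p = 1/0.1063″ = 9.4073 pc.
μ = 133 mas/yr = 0.133 ″/yr.
v_t = 4.74 × μ × d = 4.74 × 0.133 × 9.4073 = 5.9306 km/s.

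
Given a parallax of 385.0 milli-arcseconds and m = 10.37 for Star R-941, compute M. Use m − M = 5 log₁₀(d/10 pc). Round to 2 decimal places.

M = 13.30

d = 1/p = 1/0.3850″ = 2.5974 pc.
m − M = 5 log₁₀(2.5974) − 5 = 2.0727 − 5 = -2.9273.
M = m − (m − M) = 10.37 − (-2.9273) = 13.30.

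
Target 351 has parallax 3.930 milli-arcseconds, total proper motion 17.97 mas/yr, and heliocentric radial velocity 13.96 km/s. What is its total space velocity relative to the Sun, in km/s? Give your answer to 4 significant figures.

25.78 km/s

d = 1/p = 1/0.003930″ = 254.45 pc.
μ = 17.97 mas/yr = 0.01797 ″/yr.
v_t = 4.740 μ d = 4.740 × 0.01797 × 254.45 = 21.673 km/s.
v = √(v_r² + v_t²) = √(13.96² + 21.673²) = √664.601 = 25.78 km/s.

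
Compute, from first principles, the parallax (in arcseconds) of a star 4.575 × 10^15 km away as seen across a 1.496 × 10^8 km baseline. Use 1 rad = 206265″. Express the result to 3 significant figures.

0.00674 arcsec

θ ≈ B/d = (1.496 × 10^8) / (4.575 × 10^15) = 3.2699 × 10^-8 rad.
In arcseconds: 3.2699 × 10^-8 × 206265 = 0.0067447″.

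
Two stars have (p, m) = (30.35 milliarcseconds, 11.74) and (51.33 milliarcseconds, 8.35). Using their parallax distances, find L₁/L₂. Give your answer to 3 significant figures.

L₁/L₂ = 0.126

d₁ = 1/p₁ = 1/0.03035″ = 32.949 pc; d₂ = 1/p₂ = 1/0.05133″ = 19.482 pc.
M₁ = m₁ − 5 log₁₀ d₁ + 5 = 11.74 − 7.5892 + 5 = 9.1508.
M₂ = 8.35 − 6.4482 + 5 = 6.9018.
L₁/L₂ = 10^(0.4(M₂ − M₁)) = 10^(0.4 × (-2.2490)) = 10^(-0.89960) = 0.12601.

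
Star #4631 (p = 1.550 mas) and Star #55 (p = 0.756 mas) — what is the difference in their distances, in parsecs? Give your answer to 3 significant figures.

678 pc

d_A = 1/0.001550″ = 645.16 pc; d_B = 1/0.0007560″ = 1322.8 pc.
|d_B − d_A| = |1322.8 − 645.16| = 677.64 pc.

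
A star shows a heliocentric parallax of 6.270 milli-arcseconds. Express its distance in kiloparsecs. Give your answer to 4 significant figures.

0.1595 kpc

p = 6.270 milli-arcseconds = 0.006270 arcsec.
d = 1/p = 1/0.006270 = 159.49 pc.
= 0.15949 kpc.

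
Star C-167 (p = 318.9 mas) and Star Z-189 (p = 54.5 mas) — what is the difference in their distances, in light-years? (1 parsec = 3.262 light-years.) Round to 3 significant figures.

d_A = 1/0.3189″ = 3.1358 pc; d_B = 1/0.05450″ = 18.349 pc.
|d_B − d_A| = |18.349 − 3.1358| = 15.213 pc = 15.213 × 3.262 ly = 49.625 ly.

49.6 ly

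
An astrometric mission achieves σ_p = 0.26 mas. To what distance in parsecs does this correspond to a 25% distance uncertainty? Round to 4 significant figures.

961.5 pc

σ_d/d = σ_p/p, so the condition is σ_p/p ≤ 0.25, i.e. p ≥ σ_p/0.25.
p_min = 0.26/0.25 = 1.04 mas = 0.00104 arcsec.
d_max = 1/p_min = 1/0.00104 = 961.54 pc.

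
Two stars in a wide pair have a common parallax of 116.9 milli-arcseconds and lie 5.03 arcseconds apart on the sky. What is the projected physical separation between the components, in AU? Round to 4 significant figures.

43.03 AU

d = 1/p = 1/0.1169″ = 8.5543 pc.
At distance d (pc), an angle of θ arcsec spans θ·d AU: s = 5.03 × 8.5543 = 43.028 AU.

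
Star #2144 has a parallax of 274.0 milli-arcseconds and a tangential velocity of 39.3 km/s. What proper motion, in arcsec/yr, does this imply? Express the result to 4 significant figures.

2.272 arcsec/yr

d = 1/p = 1/0.2740″ = 3.6496 pc.
μ = v_t / (4.74 d) = 39.3 / (4.74 × 3.6496) = 39.3 / 17.299 = 2.2718 ″/yr.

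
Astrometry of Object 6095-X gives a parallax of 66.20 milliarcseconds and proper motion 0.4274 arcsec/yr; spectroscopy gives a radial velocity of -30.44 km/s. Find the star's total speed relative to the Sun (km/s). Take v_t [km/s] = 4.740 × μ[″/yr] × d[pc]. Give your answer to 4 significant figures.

43.16 km/s

d = 1/p = 1/0.06620″ = 15.106 pc.
v_t = 4.740 μ d = 4.740 × 0.4274 × 15.106 = 30.603 km/s.
v = √(v_r² + v_t²) = √((-30.44)² + 30.603²) = √1863.14 = 43.164 km/s.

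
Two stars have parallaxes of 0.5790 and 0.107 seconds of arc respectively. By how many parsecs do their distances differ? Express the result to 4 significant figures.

d_A = 1/0.5790″ = 1.7271 pc; d_B = 1/0.1070″ = 9.3458 pc.
|d_B − d_A| = |9.3458 − 1.7271| = 7.6187 pc.

7.619 pc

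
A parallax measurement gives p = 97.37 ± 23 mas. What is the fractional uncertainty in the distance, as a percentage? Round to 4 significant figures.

For d = 1/p, |σ_d/d| = |σ_p/p|.
σ_p/p = 23 / 97.37 = 0.23621 = 23.621%.

23.62%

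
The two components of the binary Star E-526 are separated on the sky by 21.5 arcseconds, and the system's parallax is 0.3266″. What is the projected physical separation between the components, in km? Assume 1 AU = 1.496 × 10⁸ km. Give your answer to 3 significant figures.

9.85 × 10^9 km

d = 1/p = 1/0.3266″ = 3.0618 pc.
At distance d (pc), an angle of θ arcsec spans θ·d AU: s = 21.5 × 3.0618 = 65.829 AU.
= 65.829 × 1.496 × 10⁸ km = 9.8480 × 10^9 km.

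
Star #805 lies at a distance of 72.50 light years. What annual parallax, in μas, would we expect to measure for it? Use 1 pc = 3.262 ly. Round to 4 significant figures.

44990 μas

d = 72.50 ly ÷ 3.262 = 22.226 pc.
p = 1/d = 1/22.226 = 0.044992 arcsec.
= 0.044992 × 10⁶ = 44992 μas.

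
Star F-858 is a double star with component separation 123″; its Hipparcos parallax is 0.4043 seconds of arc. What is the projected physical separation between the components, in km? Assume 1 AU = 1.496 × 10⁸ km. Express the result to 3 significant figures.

d = 1/p = 1/0.4043″ = 2.4734 pc.
At distance d (pc), an angle of θ arcsec spans θ·d AU: s = 123 × 2.4734 = 304.23 AU.
= 304.23 × 1.496 × 10⁸ km = 4.5513 × 10^10 km.

4.55 × 10^10 km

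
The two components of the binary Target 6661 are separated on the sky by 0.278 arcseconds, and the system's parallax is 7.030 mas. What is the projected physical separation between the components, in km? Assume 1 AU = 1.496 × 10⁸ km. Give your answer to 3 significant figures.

5.92 × 10^9 km

d = 1/p = 1/0.007030″ = 142.25 pc.
At distance d (pc), an angle of θ arcsec spans θ·d AU: s = 0.278 × 142.25 = 39.546 AU.
= 39.546 × 1.496 × 10⁸ km = 5.9161 × 10^9 km.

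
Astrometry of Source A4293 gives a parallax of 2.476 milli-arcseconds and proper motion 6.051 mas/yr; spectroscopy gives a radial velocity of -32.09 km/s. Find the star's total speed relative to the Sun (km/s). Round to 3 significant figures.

d = 1/p = 1/0.002476″ = 403.88 pc.
μ = 6.051 mas/yr = 0.006051 ″/yr.
v_t = 4.740 μ d = 4.740 × 0.006051 × 403.88 = 11.584 km/s.
v = √(v_r² + v_t²) = √((-32.09)² + 11.584²) = √1163.96 = 34.117 km/s.

34.1 km/s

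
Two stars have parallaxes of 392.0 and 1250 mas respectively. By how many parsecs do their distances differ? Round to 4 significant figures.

1.751 pc

d_A = 1/0.3920″ = 2.551 pc; d_B = 1/1.250″ = 0.8 pc.
|d_B − d_A| = |0.8 − 2.551| = 1.751 pc.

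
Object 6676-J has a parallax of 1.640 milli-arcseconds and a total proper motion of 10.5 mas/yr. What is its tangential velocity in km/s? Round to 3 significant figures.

d = 1/p = 1/0.001640″ = 609.76 pc.
μ = 10.5 mas/yr = 0.0105 ″/yr.
v_t = 4.74 × μ × d = 4.74 × 0.0105 × 609.76 = 30.348 km/s.

30.3 km/s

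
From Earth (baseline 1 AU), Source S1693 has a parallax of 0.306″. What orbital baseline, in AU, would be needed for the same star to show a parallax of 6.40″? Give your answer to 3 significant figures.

20.9 AU

Parallax scales linearly with baseline: p ∝ B, so B = p_target / p_Earth × 1 AU.
B = 6.40 / 0.306 = 20.915 AU.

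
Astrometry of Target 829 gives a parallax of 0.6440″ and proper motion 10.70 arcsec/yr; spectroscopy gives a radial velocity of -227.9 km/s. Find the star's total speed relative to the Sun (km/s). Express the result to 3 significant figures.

d = 1/p = 1/0.6440″ = 1.5528 pc.
v_t = 4.740 μ d = 4.740 × 10.70 × 1.5528 = 78.755 km/s.
v = √(v_r² + v_t²) = √((-227.9)² + 78.755²) = √58140.8 = 241.12 km/s.

241 km/s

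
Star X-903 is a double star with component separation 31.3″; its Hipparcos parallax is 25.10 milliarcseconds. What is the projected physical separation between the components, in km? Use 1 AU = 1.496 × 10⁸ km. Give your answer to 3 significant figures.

1.87 × 10^11 km

d = 1/p = 1/0.02510″ = 39.841 pc.
At distance d (pc), an angle of θ arcsec spans θ·d AU: s = 31.3 × 39.841 = 1247 AU.
= 1247 × 1.496 × 10⁸ km = 1.8655 × 10^11 km.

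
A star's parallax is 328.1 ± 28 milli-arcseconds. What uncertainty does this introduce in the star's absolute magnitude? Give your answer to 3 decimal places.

M = m − 5 log₁₀ d + 5 = m + 5 log₁₀ p + 5, so ∂M/∂p = 5/(p ln 10).
σ_M = (5/ln 10) · (σ_p/p) = 2.1715 × 28/328.1 = 2.1715 × 0.08534 = 0.18532.

σ_M = 0.185 mag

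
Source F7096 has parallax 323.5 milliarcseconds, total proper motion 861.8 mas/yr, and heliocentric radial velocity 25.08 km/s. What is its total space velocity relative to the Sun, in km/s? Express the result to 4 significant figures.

d = 1/p = 1/0.3235″ = 3.0912 pc.
μ = 861.8 mas/yr = 0.8618 ″/yr.
v_t = 4.740 μ d = 4.740 × 0.8618 × 3.0912 = 12.627 km/s.
v = √(v_r² + v_t²) = √(25.08² + 12.627²) = √788.448 = 28.079 km/s.

28.08 km/s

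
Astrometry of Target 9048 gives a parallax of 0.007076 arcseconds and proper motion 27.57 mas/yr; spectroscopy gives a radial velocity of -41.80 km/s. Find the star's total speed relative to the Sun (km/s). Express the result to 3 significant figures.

45.7 km/s

d = 1/p = 1/0.007076″ = 141.32 pc.
μ = 27.57 mas/yr = 0.02757 ″/yr.
v_t = 4.740 μ d = 4.740 × 0.02757 × 141.32 = 18.468 km/s.
v = √(v_r² + v_t²) = √((-41.80)² + 18.468²) = √2088.31 = 45.698 km/s.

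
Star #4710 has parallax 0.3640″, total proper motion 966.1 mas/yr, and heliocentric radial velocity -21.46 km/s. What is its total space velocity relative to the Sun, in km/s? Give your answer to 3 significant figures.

24.9 km/s

d = 1/p = 1/0.3640″ = 2.7473 pc.
μ = 966.1 mas/yr = 0.9661 ″/yr.
v_t = 4.740 μ d = 4.740 × 0.9661 × 2.7473 = 12.581 km/s.
v = √(v_r² + v_t²) = √((-21.46)² + 12.581²) = √618.813 = 24.876 km/s.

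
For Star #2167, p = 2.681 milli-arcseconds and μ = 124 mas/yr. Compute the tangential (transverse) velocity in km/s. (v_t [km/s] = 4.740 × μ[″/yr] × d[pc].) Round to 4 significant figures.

d = 1/p = 1/0.002681″ = 373 pc.
μ = 124 mas/yr = 0.124 ″/yr.
v_t = 4.74 × μ × d = 4.74 × 0.124 × 373 = 219.23 km/s.

219.2 km/s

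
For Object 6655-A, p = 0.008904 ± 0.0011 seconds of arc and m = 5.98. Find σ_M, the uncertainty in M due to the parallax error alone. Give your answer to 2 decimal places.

σ_M = 0.27 mag

M = m − 5 log₁₀ d + 5 = m + 5 log₁₀ p + 5, so ∂M/∂p = 5/(p ln 10).
σ_M = (5/ln 10) · (σ_p/p) = 2.1715 × 0.0011/0.008904 = 2.1715 × 0.12354 = 0.26827.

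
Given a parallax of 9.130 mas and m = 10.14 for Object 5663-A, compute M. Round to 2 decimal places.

d = 1/p = 1/0.009130″ = 109.53 pc.
m − M = 5 log₁₀(109.53) − 5 = 10.1977 − 5 = 5.1977.
M = m − (m − M) = 10.14 − 5.1977 = 4.94.

M = 4.94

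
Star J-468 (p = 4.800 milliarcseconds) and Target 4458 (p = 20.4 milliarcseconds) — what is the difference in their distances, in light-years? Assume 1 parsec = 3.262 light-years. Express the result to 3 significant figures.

520 ly

d_A = 1/0.004800″ = 208.33 pc; d_B = 1/0.02040″ = 49.02 pc.
|d_B − d_A| = |49.02 − 208.33| = 159.31 pc = 159.31 × 3.262 ly = 519.67 ly.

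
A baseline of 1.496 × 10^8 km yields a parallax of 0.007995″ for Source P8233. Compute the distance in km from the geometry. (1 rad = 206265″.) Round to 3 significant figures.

θ = 0.007995″ = 0.007995/206265 = 3.8761 × 10^-8 rad.
d = B/θ = (1.496 × 10^8) / (3.8761 × 10^-8) = 3.8595 × 10^15 km.

3.86 × 10^15 km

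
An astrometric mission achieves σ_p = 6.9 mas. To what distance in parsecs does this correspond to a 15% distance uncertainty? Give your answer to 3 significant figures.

σ_d/d = σ_p/p, so the condition is σ_p/p ≤ 0.15, i.e. p ≥ σ_p/0.15.
p_min = 6.9/0.15 = 46 mas = 0.046 arcsec.
d_max = 1/p_min = 1/0.046 = 21.739 pc.

21.7 pc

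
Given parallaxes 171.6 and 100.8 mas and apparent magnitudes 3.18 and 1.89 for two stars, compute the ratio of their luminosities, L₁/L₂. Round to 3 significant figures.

L₁/L₂ = 0.105

d₁ = 1/p₁ = 1/0.1716″ = 5.8275 pc; d₂ = 1/p₂ = 1/0.1008″ = 9.9206 pc.
M₁ = m₁ − 5 log₁₀ d₁ + 5 = 3.18 − 3.8274 + 5 = 4.3526.
M₂ = 1.89 − 4.9827 + 5 = 1.9073.
L₁/L₂ = 10^(0.4(M₂ − M₁)) = 10^(0.4 × (-2.4453)) = 10^(-0.97812) = 0.10517.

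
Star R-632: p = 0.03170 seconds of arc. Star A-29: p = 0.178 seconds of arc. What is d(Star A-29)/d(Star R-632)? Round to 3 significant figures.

0.178

Since d = 1/p, d_B/d_A = p_A/p_B.
= 0.03170 / 0.178 = 0.17809.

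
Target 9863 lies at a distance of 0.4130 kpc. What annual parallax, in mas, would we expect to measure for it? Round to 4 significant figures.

d = 0.4130 kpc = 413 pc.
p = 1/d = 1/413 = 0.0024213 arcsec.
= 0.0024213 × 1000 = 2.4213 mas.

2.421 mas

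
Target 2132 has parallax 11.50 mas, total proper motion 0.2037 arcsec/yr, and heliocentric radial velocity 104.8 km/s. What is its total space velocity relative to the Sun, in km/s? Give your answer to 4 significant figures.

d = 1/p = 1/0.01150″ = 86.957 pc.
v_t = 4.740 μ d = 4.740 × 0.2037 × 86.957 = 83.96 km/s.
v = √(v_r² + v_t²) = √(104.8² + 83.96²) = √18032.3 = 134.28 km/s.

134.3 km/s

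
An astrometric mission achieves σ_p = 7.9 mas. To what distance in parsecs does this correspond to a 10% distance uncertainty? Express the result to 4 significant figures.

σ_d/d = σ_p/p, so the condition is σ_p/p ≤ 0.10, i.e. p ≥ σ_p/0.10.
p_min = 7.9/0.10 = 79 mas = 0.079 arcsec.
d_max = 1/p_min = 1/0.079 = 12.658 pc.

12.66 pc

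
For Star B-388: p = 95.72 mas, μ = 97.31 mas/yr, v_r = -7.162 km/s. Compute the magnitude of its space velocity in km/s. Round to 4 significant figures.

8.632 km/s

d = 1/p = 1/0.09572″ = 10.447 pc.
μ = 97.31 mas/yr = 0.09731 ″/yr.
v_t = 4.740 μ d = 4.740 × 0.09731 × 10.447 = 4.8187 km/s.
v = √(v_r² + v_t²) = √((-7.162)² + 4.8187²) = √74.5141 = 8.6322 km/s.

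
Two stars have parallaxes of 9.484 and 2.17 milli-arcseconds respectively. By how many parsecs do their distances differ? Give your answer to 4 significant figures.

d_A = 1/0.009484″ = 105.44 pc; d_B = 1/0.002170″ = 460.83 pc.
|d_B − d_A| = |460.83 − 105.44| = 355.39 pc.

355.4 pc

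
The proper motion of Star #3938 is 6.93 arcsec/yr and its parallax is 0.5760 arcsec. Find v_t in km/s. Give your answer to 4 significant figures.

d = 1/p = 1/0.5760″ = 1.7361 pc.
v_t = 4.74 × μ × d = 4.74 × 6.93 × 1.7361 = 57.028 km/s.

57.03 km/s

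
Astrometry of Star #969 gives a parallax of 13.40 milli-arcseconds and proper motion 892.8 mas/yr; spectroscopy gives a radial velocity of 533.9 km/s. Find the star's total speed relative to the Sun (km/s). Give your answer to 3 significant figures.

620 km/s

d = 1/p = 1/0.01340″ = 74.627 pc.
μ = 892.8 mas/yr = 0.8928 ″/yr.
v_t = 4.740 μ d = 4.740 × 0.8928 × 74.627 = 315.81 km/s.
v = √(v_r² + v_t²) = √(533.9² + 315.81²) = √384785 = 620.31 km/s.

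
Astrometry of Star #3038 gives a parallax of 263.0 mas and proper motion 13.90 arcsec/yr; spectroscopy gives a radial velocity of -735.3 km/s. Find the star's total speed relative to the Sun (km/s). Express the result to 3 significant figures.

d = 1/p = 1/0.2630″ = 3.8023 pc.
v_t = 4.740 μ d = 4.740 × 13.90 × 3.8023 = 250.52 km/s.
v = √(v_r² + v_t²) = √((-735.3)² + 250.52²) = √603426 = 776.8 km/s.

777 km/s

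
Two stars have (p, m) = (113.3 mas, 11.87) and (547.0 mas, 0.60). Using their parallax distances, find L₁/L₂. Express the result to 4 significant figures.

d₁ = 1/p₁ = 1/0.1133″ = 8.8261 pc; d₂ = 1/p₂ = 1/0.5470″ = 1.8282 pc.
M₁ = m₁ − 5 log₁₀ d₁ + 5 = 11.87 − 4.7288 + 5 = 12.1412.
M₂ = 0.60 − 1.3101 + 5 = 4.2899.
L₁/L₂ = 10^(0.4(M₂ − M₁)) = 10^(0.4 × (-7.8513)) = 10^(-3.14052) = 0.00072357.

L₁/L₂ = 0.0007236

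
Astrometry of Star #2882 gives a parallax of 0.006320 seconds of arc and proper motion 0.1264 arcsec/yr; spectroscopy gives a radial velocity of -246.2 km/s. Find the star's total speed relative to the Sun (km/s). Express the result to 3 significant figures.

264 km/s

d = 1/p = 1/0.006320″ = 158.23 pc.
v_t = 4.740 μ d = 4.740 × 0.1264 × 158.23 = 94.801 km/s.
v = √(v_r² + v_t²) = √((-246.2)² + 94.801²) = √69601.7 = 263.82 km/s.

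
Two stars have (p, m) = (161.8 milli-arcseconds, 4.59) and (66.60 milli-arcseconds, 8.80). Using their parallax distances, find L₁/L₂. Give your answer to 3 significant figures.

d₁ = 1/p₁ = 1/0.1618″ = 6.1805 pc; d₂ = 1/p₂ = 1/0.06660″ = 15.015 pc.
M₁ = m₁ − 5 log₁₀ d₁ + 5 = 4.59 − 3.9551 + 5 = 5.6349.
M₂ = 8.80 − 5.8826 + 5 = 7.9174.
L₁/L₂ = 10^(0.4(M₂ − M₁)) = 10^(0.4 × 2.2825) = 10^0.91300 = 8.1846.

L₁/L₂ = 8.18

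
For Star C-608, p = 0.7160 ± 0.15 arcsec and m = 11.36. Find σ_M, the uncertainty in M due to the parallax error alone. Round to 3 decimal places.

M = m − 5 log₁₀ d + 5 = m + 5 log₁₀ p + 5, so ∂M/∂p = 5/(p ln 10).
σ_M = (5/ln 10) · (σ_p/p) = 2.1715 × 0.15/0.7160 = 2.1715 × 0.2095 = 0.45493.

σ_M = 0.455 mag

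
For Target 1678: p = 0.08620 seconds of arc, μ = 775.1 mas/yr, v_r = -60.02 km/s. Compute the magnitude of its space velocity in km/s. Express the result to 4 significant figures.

d = 1/p = 1/0.08620″ = 11.601 pc.
μ = 775.1 mas/yr = 0.7751 ″/yr.
v_t = 4.740 μ d = 4.740 × 0.7751 × 11.601 = 42.622 km/s.
v = √(v_r² + v_t²) = √((-60.02)² + 42.622²) = √5419.04 = 73.614 km/s.

73.61 km/s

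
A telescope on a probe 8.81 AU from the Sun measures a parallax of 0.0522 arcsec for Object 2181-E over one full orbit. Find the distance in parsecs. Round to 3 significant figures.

169 pc

With baseline B (in AU) and parallax p (in arcsec), d = B/p parsecs.
d = 8.81 / 0.0522 = 168.77 pc.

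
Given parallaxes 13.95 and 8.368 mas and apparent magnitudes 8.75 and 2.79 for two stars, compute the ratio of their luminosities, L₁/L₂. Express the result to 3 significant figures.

d₁ = 1/p₁ = 1/0.01395″ = 71.685 pc; d₂ = 1/p₂ = 1/0.008368″ = 119.5 pc.
M₁ = m₁ − 5 log₁₀ d₁ + 5 = 8.75 − 9.2771 + 5 = 4.4729.
M₂ = 2.79 − 10.3868 + 5 = -2.5968.
L₁/L₂ = 10^(0.4(M₂ − M₁)) = 10^(0.4 × (-7.0697)) = 10^(-2.82788) = 0.0014863.

L₁/L₂ = 0.00149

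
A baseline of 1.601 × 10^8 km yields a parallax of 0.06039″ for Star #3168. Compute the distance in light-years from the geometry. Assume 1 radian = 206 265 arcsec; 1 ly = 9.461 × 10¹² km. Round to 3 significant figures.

θ = 0.06039″ = 0.06039/206265 = 2.9278 × 10^-7 rad.
d = B/θ = (1.601 × 10^8) / (2.9278 × 10^-7) = 5.4683 × 10^14 km = (5.4683 × 10^14) / (9.461 × 10^12) ly = 57.798 ly.

57.8 ly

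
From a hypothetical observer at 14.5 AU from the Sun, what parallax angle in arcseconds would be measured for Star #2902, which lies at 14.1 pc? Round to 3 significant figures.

p (arcsec) = B (AU) / d (pc).
p = 14.5 / 14.1 = 1.0284 arcsec.

1.03 arcsec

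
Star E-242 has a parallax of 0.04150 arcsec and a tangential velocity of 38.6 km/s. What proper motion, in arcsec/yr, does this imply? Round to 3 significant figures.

d = 1/p = 1/0.04150″ = 24.096 pc.
μ = v_t / (4.74 d) = 38.6 / (4.74 × 24.096) = 38.6 / 114.22 = 0.33794 ″/yr.

0.338 arcsec/yr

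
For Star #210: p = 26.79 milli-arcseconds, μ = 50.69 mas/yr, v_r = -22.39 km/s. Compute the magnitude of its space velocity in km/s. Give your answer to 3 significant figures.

24.1 km/s

d = 1/p = 1/0.02679″ = 37.327 pc.
μ = 50.69 mas/yr = 0.05069 ″/yr.
v_t = 4.740 μ d = 4.740 × 0.05069 × 37.327 = 8.9686 km/s.
v = √(v_r² + v_t²) = √((-22.39)² + 8.9686²) = √581.748 = 24.119 km/s.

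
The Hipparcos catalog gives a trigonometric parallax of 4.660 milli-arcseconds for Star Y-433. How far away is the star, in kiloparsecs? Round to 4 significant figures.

0.2146 kpc

p = 4.660 milli-arcseconds = 0.004660 arcsec.
d = 1/p = 1/0.004660 = 214.59 pc.
= 0.21459 kpc.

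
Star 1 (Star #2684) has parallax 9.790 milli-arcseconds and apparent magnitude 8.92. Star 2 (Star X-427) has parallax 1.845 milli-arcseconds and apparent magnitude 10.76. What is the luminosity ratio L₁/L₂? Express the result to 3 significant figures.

d₁ = 1/p₁ = 1/0.009790″ = 102.15 pc; d₂ = 1/p₂ = 1/0.001845″ = 542.01 pc.
M₁ = m₁ − 5 log₁₀ d₁ + 5 = 8.92 − 10.0462 + 5 = 3.8738.
M₂ = 10.76 − 13.6700 + 5 = 2.0900.
L₁/L₂ = 10^(0.4(M₂ − M₁)) = 10^(0.4 × (-1.7838)) = 10^(-0.71352) = 0.19341.

L₁/L₂ = 0.193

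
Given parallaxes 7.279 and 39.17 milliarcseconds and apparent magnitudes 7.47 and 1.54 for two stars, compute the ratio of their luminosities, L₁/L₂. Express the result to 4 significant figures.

L₁/L₂ = 0.1230

d₁ = 1/p₁ = 1/0.007279″ = 137.38 pc; d₂ = 1/p₂ = 1/0.03917″ = 25.53 pc.
M₁ = m₁ − 5 log₁₀ d₁ + 5 = 7.47 − 10.6896 + 5 = 1.7804.
M₂ = 1.54 − 7.0353 + 5 = -0.4953.
L₁/L₂ = 10^(0.4(M₂ − M₁)) = 10^(0.4 × (-2.2757)) = 10^(-0.91028) = 0.12295.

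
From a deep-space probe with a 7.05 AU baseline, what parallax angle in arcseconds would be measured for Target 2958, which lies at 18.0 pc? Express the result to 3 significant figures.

0.392 arcsec

p (arcsec) = B (AU) / d (pc).
p = 7.05 / 18.0 = 0.39167 arcsec.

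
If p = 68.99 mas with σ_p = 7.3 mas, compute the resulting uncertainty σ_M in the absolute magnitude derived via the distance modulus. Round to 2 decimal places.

σ_M = 0.23 mag

M = m − 5 log₁₀ d + 5 = m + 5 log₁₀ p + 5, so ∂M/∂p = 5/(p ln 10).
σ_M = (5/ln 10) · (σ_p/p) = 2.1715 × 7.3/68.99 = 2.1715 × 0.10581 = 0.22977.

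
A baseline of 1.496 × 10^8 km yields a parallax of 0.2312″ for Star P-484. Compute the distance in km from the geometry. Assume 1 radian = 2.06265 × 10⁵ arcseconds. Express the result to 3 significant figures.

1.33 × 10^14 km

θ = 0.2312″ = 0.2312/206265 = 1.1209 × 10^-6 rad.
d = B/θ = (1.496 × 10^8) / (1.1209 × 10^-6) = 1.3346 × 10^14 km.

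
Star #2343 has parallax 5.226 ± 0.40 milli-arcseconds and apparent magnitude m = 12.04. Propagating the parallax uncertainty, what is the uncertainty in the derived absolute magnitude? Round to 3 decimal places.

σ_M = 0.166 mag

M = m − 5 log₁₀ d + 5 = m + 5 log₁₀ p + 5, so ∂M/∂p = 5/(p ln 10).
σ_M = (5/ln 10) · (σ_p/p) = 2.1715 × 0.40/5.226 = 2.1715 × 0.07654 = 0.16621.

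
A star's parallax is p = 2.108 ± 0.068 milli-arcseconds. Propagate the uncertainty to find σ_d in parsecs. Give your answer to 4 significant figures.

15.30 pc

d = 1/p, so σ_d = σ_p / p².
σ_d = 0.0000680 / (0.002108)² = 0.0000680 / 0.0000044437 = 15.303 pc.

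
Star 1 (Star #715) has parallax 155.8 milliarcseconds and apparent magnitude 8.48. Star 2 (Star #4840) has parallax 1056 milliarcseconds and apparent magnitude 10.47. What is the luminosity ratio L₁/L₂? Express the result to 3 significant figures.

L₁/L₂ = 287

d₁ = 1/p₁ = 1/0.1558″ = 6.4185 pc; d₂ = 1/p₂ = 1/1.056″ = 0.94697 pc.
M₁ = m₁ − 5 log₁₀ d₁ + 5 = 8.48 − 4.0372 + 5 = 9.4428.
M₂ = 10.47 − (-0.1183) + 5 = 15.5883.
L₁/L₂ = 10^(0.4(M₂ − M₁)) = 10^(0.4 × 6.1455) = 10^2.45820 = 287.21.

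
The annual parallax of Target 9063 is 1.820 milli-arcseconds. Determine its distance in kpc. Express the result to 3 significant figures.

0.549 kpc

p = 1.820 milli-arcseconds = 0.001820 arcsec.
d = 1/p = 1/0.001820 = 549.45 pc.
= 0.54945 kpc.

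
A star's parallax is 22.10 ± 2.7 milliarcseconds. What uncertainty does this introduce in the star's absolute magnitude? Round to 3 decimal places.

M = m − 5 log₁₀ d + 5 = m + 5 log₁₀ p + 5, so ∂M/∂p = 5/(p ln 10).
σ_M = (5/ln 10) · (σ_p/p) = 2.1715 × 2.7/22.10 = 2.1715 × 0.12217 = 0.26529.

σ_M = 0.265 mag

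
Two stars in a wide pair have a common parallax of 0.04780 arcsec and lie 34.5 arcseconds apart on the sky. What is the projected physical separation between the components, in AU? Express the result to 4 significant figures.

721.8 AU

d = 1/p = 1/0.04780″ = 20.921 pc.
At distance d (pc), an angle of θ arcsec spans θ·d AU: s = 34.5 × 20.921 = 721.77 AU.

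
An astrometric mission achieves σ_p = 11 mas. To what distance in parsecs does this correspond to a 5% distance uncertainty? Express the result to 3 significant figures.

σ_d/d = σ_p/p, so the condition is σ_p/p ≤ 0.05, i.e. p ≥ σ_p/0.05.
p_min = 11/0.05 = 220 mas = 0.22 arcsec.
d_max = 1/p_min = 1/0.22 = 4.5455 pc.

4.55 pc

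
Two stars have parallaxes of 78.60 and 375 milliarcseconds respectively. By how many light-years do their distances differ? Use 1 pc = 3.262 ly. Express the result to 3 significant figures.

d_A = 1/0.07860″ = 12.723 pc; d_B = 1/0.3750″ = 2.6667 pc.
|d_B − d_A| = |2.6667 − 12.723| = 10.056 pc = 10.056 × 3.262 ly = 32.803 ly.

32.8 ly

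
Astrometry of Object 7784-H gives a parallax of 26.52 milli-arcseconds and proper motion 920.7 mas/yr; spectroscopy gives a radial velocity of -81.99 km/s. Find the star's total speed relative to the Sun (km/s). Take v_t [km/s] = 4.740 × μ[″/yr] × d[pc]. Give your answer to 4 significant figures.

d = 1/p = 1/0.02652″ = 37.707 pc.
μ = 920.7 mas/yr = 0.9207 ″/yr.
v_t = 4.740 μ d = 4.740 × 0.9207 × 37.707 = 164.56 km/s.
v = √(v_r² + v_t²) = √((-81.99)² + 164.56²) = √33802.4 = 183.85 km/s.

183.9 km/s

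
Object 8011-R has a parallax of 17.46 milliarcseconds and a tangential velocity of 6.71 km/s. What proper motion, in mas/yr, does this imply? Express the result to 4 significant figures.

24.72 mas/yr

d = 1/p = 1/0.01746″ = 57.274 pc.
μ = v_t / (4.74 d) = 6.71 / (4.74 × 57.274) = 6.71 / 271.48 = 0.024716 ″/yr = 24.716 mas/yr.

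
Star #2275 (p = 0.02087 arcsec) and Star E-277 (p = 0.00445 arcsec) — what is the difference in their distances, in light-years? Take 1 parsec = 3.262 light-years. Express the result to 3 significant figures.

d_A = 1/0.02087″ = 47.916 pc; d_B = 1/0.004450″ = 224.72 pc.
|d_B − d_A| = |224.72 − 47.916| = 176.8 pc = 176.8 × 3.262 ly = 576.72 ly.

577 ly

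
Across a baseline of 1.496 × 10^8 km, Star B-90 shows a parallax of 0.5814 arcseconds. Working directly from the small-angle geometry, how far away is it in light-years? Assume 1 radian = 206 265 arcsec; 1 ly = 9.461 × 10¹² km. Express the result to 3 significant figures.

5.61 ly

θ = 0.5814″ = 0.5814/206265 = 2.8187 × 10^-6 rad.
d = B/θ = (1.496 × 10^8) / (2.8187 × 10^-6) = 5.3074 × 10^13 km = (5.3074 × 10^13) / (9.461 × 10^12) ly = 5.6098 ly.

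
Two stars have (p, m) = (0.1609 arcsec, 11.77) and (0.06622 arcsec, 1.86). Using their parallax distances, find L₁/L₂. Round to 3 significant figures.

L₁/L₂ = 1.84 × 10^-5

d₁ = 1/p₁ = 1/0.1609″ = 6.215 pc; d₂ = 1/p₂ = 1/0.06622″ = 15.101 pc.
M₁ = m₁ − 5 log₁₀ d₁ + 5 = 11.77 − 3.9672 + 5 = 12.8028.
M₂ = 1.86 − 5.8950 + 5 = 0.9650.
L₁/L₂ = 10^(0.4(M₂ − M₁)) = 10^(0.4 × (-11.8378)) = 10^(-4.73512) = 0.000018403.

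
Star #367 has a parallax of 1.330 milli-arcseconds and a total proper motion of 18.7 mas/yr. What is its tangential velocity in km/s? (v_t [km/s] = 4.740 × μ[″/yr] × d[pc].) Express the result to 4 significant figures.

d = 1/p = 1/0.001330″ = 751.88 pc.
μ = 18.7 mas/yr = 0.0187 ″/yr.
v_t = 4.74 × μ × d = 4.74 × 0.0187 × 751.88 = 66.645 km/s.

66.65 km/s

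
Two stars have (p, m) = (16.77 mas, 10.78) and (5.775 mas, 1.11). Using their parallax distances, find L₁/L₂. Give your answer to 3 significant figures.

d₁ = 1/p₁ = 1/0.01677″ = 59.63 pc; d₂ = 1/p₂ = 1/0.005775″ = 173.16 pc.
M₁ = m₁ − 5 log₁₀ d₁ + 5 = 10.78 − 8.8773 + 5 = 6.9027.
M₂ = 1.11 − 11.1922 + 5 = -5.0822.
L₁/L₂ = 10^(0.4(M₂ − M₁)) = 10^(0.4 × (-11.9849)) = 10^(-4.79396) = 0.000016071.

L₁/L₂ = 1.61 × 10^-5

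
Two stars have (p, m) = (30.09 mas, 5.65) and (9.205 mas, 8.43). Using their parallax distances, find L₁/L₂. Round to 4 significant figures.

d₁ = 1/p₁ = 1/0.03009″ = 33.234 pc; d₂ = 1/p₂ = 1/0.009205″ = 108.64 pc.
M₁ = m₁ − 5 log₁₀ d₁ + 5 = 5.65 − 7.6079 + 5 = 3.0421.
M₂ = 8.43 − 10.1799 + 5 = 3.2501.
L₁/L₂ = 10^(0.4(M₂ − M₁)) = 10^(0.4 × 0.2080) = 10^0.08320 = 1.2112.

L₁/L₂ = 1.211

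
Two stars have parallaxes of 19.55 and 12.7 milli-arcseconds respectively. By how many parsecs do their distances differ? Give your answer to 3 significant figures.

d_A = 1/0.01955″ = 51.151 pc; d_B = 1/0.01270″ = 78.74 pc.
|d_B − d_A| = |78.74 − 51.151| = 27.589 pc.

27.6 pc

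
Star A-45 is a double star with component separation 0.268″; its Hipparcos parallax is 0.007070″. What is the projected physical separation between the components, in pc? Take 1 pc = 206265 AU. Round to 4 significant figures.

d = 1/p = 1/0.007070″ = 141.44 pc.
At distance d (pc), an angle of θ arcsec spans θ·d AU: s = 0.268 × 141.44 = 37.906 AU.
= 37.906 / 206265 = 0.00018377 pc.

0.0001838 pc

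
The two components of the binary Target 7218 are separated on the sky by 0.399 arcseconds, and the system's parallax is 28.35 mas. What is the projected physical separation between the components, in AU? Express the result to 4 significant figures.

14.07 AU

d = 1/p = 1/0.02835″ = 35.273 pc.
At distance d (pc), an angle of θ arcsec spans θ·d AU: s = 0.399 × 35.273 = 14.074 AU.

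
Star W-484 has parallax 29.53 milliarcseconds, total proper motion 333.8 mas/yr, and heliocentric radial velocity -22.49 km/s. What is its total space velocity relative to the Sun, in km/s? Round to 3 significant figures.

d = 1/p = 1/0.02953″ = 33.864 pc.
μ = 333.8 mas/yr = 0.3338 ″/yr.
v_t = 4.740 μ d = 4.740 × 0.3338 × 33.864 = 53.58 km/s.
v = √(v_r² + v_t²) = √((-22.49)² + 53.58²) = √3376.62 = 58.109 km/s.

58.1 km/s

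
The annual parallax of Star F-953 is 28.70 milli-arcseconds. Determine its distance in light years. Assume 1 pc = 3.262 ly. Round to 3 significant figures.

p = 28.70 milli-arcseconds = 0.02870 arcsec.
d = 1/p = 1/0.02870 = 34.843 pc.
In light-years: 34.843 × 3.262 = 113.66 ly.

114 light years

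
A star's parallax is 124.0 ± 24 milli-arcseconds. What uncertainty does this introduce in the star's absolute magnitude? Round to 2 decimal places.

M = m − 5 log₁₀ d + 5 = m + 5 log₁₀ p + 5, so ∂M/∂p = 5/(p ln 10).
σ_M = (5/ln 10) · (σ_p/p) = 2.1715 × 24/124.0 = 2.1715 × 0.19355 = 0.42029.

σ_M = 0.42 mag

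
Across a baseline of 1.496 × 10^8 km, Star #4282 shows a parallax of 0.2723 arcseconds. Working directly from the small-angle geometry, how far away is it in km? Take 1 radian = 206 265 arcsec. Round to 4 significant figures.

θ = 0.2723″ = 0.2723/206265 = 1.3201 × 10^-6 rad.
d = B/θ = (1.496 × 10^8) / (1.3201 × 10^-6) = 1.1332 × 10^14 km.

1.133 × 10^14 km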